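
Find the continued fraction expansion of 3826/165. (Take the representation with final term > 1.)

3826 = 23*165 + 31
165 = 5*31 + 10
31 = 3*10 + 1
10 = 10*1 + 0  (stop)
So 3826/165 = [23; 5, 3, 10].

[23; 5, 3, 10]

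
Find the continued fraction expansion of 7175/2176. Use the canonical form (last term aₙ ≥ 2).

7175 = 3*2176 + 647
2176 = 3*647 + 235
647 = 2*235 + 177
235 = 1*177 + 58
177 = 3*58 + 3
58 = 19*3 + 1
3 = 3*1 + 0  (stop)
So 7175/2176 = [3; 3, 2, 1, 3, 19, 3].

[3; 3, 2, 1, 3, 19, 3]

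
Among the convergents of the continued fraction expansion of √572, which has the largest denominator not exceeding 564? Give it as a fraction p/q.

13465/563

√572 = [23; 1, 10, 1, 46, …] (period length 4).
Convergents:
  p_0/q_0 = 23/1
  p_1/q_1 = 24/1
  p_2/q_2 = 263/11
  p_3/q_3 = 287/12
  p_4/q_4 = 13465/563
  p_5/q_5 = 13752/575
q_4 = 563 ≤ 564 < 575 = q_5, so the answer is 13465/563.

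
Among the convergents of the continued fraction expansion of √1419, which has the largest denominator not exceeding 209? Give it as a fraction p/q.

√1419 = [37; 1, 2, 37, 2, 1, 74, …] (period length 6).
Convergents:
  p_0/q_0 = 37/1
  p_1/q_1 = 38/1
  p_2/q_2 = 113/3
  p_3/q_3 = 4219/112
  p_4/q_4 = 8551/227
q_3 = 112 ≤ 209 < 227 = q_4, so the answer is 4219/112.

4219/112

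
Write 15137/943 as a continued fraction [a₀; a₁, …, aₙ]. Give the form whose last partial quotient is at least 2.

[16; 19, 4, 12]

15137 = 16×943 + 49
943 = 19×49 + 12
49 = 4×12 + 1
12 = 12×1 + 0  (stop)
So 15137/943 = [16; 19, 4, 12].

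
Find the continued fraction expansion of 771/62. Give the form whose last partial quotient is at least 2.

771 = 12*62 + 27
62 = 2*27 + 8
27 = 3*8 + 3
8 = 2*3 + 2
3 = 1*2 + 1
2 = 2*1 + 0  (stop)
So 771/62 = [12; 2, 3, 2, 1, 2].

[12; 2, 3, 2, 1, 2]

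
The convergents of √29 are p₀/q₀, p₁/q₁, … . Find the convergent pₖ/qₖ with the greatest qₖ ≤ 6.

27/5

√29 = [5; 2, 1, 1, 2, 10, …] (period length 5).
Convergents:
  p_0/q_0 = 5/1
  p_1/q_1 = 11/2
  p_2/q_2 = 16/3
  p_3/q_3 = 27/5
  p_4/q_4 = 70/13
q_3 = 5 ≤ 6 < 13 = q_4, so the answer is 27/5.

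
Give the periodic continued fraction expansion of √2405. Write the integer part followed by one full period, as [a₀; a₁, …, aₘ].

[49; 24, 1, 1, 24, 98]

a₀ = ⌊√2405⌋ = 49.
With m₀=0, d₀=1 and mₖ₊₁ = dₖaₖ − mₖ, dₖ₊₁ = (n − mₖ₊₁²)/dₖ, aₖ₊₁ = ⌊(a₀+mₖ₊₁)/dₖ₊₁⌋:
  k=1: m=49, d=4, a=24
  k=2: m=47, d=49, a=1
  k=3: m=2, d=49, a=1
  k=4: m=47, d=4, a=24
  k=5: m=49, d=1, a=98
d=1 and a=2a₀=98 at k=5, so the next step gives (m, d) = (49, 4) again — its k=1 value — and the period has length 5.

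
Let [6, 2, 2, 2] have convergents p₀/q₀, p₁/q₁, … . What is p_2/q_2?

Using pₖ = aₖpₖ₋₁ + pₖ₋₂, qₖ = aₖqₖ₋₁ + qₖ₋₂ (with p₋₁=1, p₋₂=0, q₋₁=0, q₋₂=1):
  k=0: a=6, p=6, q=1
  k=1: a=2, p=13, q=2
  k=2: a=2, p=32, q=5

32/5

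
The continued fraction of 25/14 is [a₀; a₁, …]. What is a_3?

25 = 1·14 + 11   →  a_0 = 1
14 = 1·11 + 3   →  a_1 = 1
11 = 3·3 + 2   →  a_2 = 3
3 = 1·2 + 1   →  a_3 = 1

1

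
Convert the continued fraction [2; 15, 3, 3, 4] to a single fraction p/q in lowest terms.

Fold from the inside: start with 4/1.
  3 + 1/4 = 13/4
  3 + 4/13 = 43/13
  15 + 13/43 = 658/43
  2 + 43/658 = 1359/658

1359/658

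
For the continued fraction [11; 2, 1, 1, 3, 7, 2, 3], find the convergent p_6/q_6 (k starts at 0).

Using pₖ = aₖpₖ₋₁ + pₖ₋₂, qₖ = aₖqₖ₋₁ + qₖ₋₂ (with p₋₁=1, p₋₂=0, q₋₁=0, q₋₂=1):
  k=0: a=11, p=11, q=1
  k=1: a=2, p=23, q=2
  k=2: a=1, p=34, q=3
  k=3: a=1, p=57, q=5
  k=4: a=3, p=205, q=18
  k=5: a=7, p=1492, q=131
  k=6: a=2, p=3189, q=280

3189/280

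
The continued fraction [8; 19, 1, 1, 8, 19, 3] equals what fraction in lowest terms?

Using pₖ = aₖpₖ₋₁ + pₖ₋₂ and qₖ = aₖqₖ₋₁ + qₖ₋₂:
  k=0: a=8, p=8, q=1
  k=1: a=19, p=153, q=19
  k=2: a=1, p=161, q=20
  k=3: a=1, p=314, q=39
  k=4: a=8, p=2673, q=332
  k=5: a=19, p=51101, q=6347
  k=6: a=3, p=155976, q=19373

155976/19373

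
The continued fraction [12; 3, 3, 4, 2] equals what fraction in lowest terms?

1181/96

Fold from the inside: start with 2/1.
  4 + 1/2 = 9/2
  3 + 2/9 = 29/9
  3 + 9/29 = 96/29
  12 + 29/96 = 1181/96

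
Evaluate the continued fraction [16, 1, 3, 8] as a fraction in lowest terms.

Fold from the inside: start with 8/1.
  3 + 1/8 = 25/8
  1 + 8/25 = 33/25
  16 + 25/33 = 553/33

553/33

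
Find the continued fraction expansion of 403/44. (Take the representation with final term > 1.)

[9; 6, 3, 2]

403 = 9·44 + 7
44 = 6·7 + 2
7 = 3·2 + 1
2 = 2·1 + 0  (stop)
So 403/44 = [9; 6, 3, 2].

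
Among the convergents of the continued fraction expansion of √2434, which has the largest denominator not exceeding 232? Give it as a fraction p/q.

7351/149

√2434 = [49; 2, 1, 48, 1, 2, 98, …] (period length 6).
Convergents:
  p_0/q_0 = 49/1
  p_1/q_1 = 99/2
  p_2/q_2 = 148/3
  p_3/q_3 = 7203/146
  p_4/q_4 = 7351/149
  p_5/q_5 = 21905/444
q_4 = 149 ≤ 232 < 444 = q_5, so the answer is 7351/149.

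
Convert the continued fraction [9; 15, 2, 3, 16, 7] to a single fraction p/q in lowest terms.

Fold from the inside: start with 7/1.
  16 + 1/7 = 113/7
  3 + 7/113 = 346/113
  2 + 113/346 = 805/346
  15 + 346/805 = 12421/805
  9 + 805/12421 = 112594/12421

112594/12421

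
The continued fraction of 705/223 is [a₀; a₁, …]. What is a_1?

6

705 = 3·223 + 36   →  a_0 = 3
223 = 6·36 + 7   →  a_1 = 6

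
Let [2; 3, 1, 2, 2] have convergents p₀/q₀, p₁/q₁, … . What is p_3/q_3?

Using pₖ = aₖpₖ₋₁ + pₖ₋₂, qₖ = aₖqₖ₋₁ + qₖ₋₂ (with p₋₁=1, p₋₂=0, q₋₁=0, q₋₂=1):
  k=0: a=2, p=2, q=1
  k=1: a=3, p=7, q=3
  k=2: a=1, p=9, q=4
  k=3: a=2, p=25, q=11

25/11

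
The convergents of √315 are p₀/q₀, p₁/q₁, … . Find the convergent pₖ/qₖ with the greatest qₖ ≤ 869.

√315 = [17; 1, 2, 1, 34, …] (period length 4).
Convergents:
  p_0/q_0 = 17/1
  p_1/q_1 = 18/1
  p_2/q_2 = 53/3
  p_3/q_3 = 71/4
  p_4/q_4 = 2467/139
  p_5/q_5 = 2538/143
  p_6/q_6 = 7543/425
  p_7/q_7 = 10081/568
  p_8/q_8 = 350297/19737
q_7 = 568 ≤ 869 < 19737 = q_8, so the answer is 10081/568.

10081/568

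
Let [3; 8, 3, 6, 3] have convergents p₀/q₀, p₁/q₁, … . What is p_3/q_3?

Using pₖ = aₖpₖ₋₁ + pₖ₋₂, qₖ = aₖqₖ₋₁ + qₖ₋₂ (with p₋₁=1, p₋₂=0, q₋₁=0, q₋₂=1):
  k=0: a=3, p=3, q=1
  k=1: a=8, p=25, q=8
  k=2: a=3, p=78, q=25
  k=3: a=6, p=493, q=158

493/158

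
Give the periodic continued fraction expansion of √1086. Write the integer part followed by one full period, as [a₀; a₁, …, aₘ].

[32; 1, 20, 1, 64]

a₀ = ⌊√1086⌋ = 32.
With m₀=0, d₀=1 and mₖ₊₁ = dₖaₖ − mₖ, dₖ₊₁ = (n − mₖ₊₁²)/dₖ, aₖ₊₁ = ⌊(a₀+mₖ₊₁)/dₖ₊₁⌋:
  k=1: m=32, d=62, a=1
  k=2: m=30, d=3, a=20
  k=3: m=30, d=62, a=1
  k=4: m=32, d=1, a=64
d=1 and a=2a₀=64 at k=4, so the next step gives (m, d) = (32, 62) again — its k=1 value — and the period has length 4.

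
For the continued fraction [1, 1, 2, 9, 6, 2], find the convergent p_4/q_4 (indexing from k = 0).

287/171

Using pₖ = aₖpₖ₋₁ + pₖ₋₂, qₖ = aₖqₖ₋₁ + qₖ₋₂ (with p₋₁=1, p₋₂=0, q₋₁=0, q₋₂=1):
  k=0: a=1, p=1, q=1
  k=1: a=1, p=2, q=1
  k=2: a=2, p=5, q=3
  k=3: a=9, p=47, q=28
  k=4: a=6, p=287, q=171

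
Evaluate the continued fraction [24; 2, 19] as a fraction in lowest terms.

Using pₖ = aₖpₖ₋₁ + pₖ₋₂ and qₖ = aₖqₖ₋₁ + qₖ₋₂:
  k=0: a=24, p=24, q=1
  k=1: a=2, p=49, q=2
  k=2: a=19, p=955, q=39

955/39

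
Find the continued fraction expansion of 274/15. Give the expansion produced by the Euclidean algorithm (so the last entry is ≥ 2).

[18; 3, 1, 3]

274 = 18×15 + 4
15 = 3×4 + 3
4 = 1×3 + 1
3 = 3×1 + 0  (stop)
So 274/15 = [18; 3, 1, 3].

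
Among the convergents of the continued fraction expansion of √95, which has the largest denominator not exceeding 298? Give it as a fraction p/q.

2271/233

√95 = [9; 1, 2, 1, 18, …] (period length 4).
Convergents:
  p_0/q_0 = 9/1
  p_1/q_1 = 10/1
  p_2/q_2 = 29/3
  p_3/q_3 = 39/4
  p_4/q_4 = 731/75
  p_5/q_5 = 770/79
  p_6/q_6 = 2271/233
  p_7/q_7 = 3041/312
q_6 = 233 ≤ 298 < 312 = q_7, so the answer is 2271/233.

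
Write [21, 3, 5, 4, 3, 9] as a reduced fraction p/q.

43053/2020

Fold from the inside: start with 9/1.
  3 + 1/9 = 28/9
  4 + 9/28 = 121/28
  5 + 28/121 = 633/121
  3 + 121/633 = 2020/633
  21 + 633/2020 = 43053/2020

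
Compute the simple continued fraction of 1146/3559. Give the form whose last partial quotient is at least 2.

[0; 3, 9, 2, 8, 7]

1146 = 0·3559 + 1146
3559 = 3·1146 + 121
1146 = 9·121 + 57
121 = 2·57 + 7
57 = 8·7 + 1
7 = 7·1 + 0  (stop)
So 1146/3559 = [0; 3, 9, 2, 8, 7].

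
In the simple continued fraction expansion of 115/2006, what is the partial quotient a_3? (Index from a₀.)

115 = 0·2006 + 115   →  a_0 = 0
2006 = 17·115 + 51   →  a_1 = 17
115 = 2·51 + 13   →  a_2 = 2
51 = 3·13 + 12   →  a_3 = 3

3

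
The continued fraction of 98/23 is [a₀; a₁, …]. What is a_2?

1

98 = 4·23 + 6   →  a_0 = 4
23 = 3·6 + 5   →  a_1 = 3
6 = 1·5 + 1   →  a_2 = 1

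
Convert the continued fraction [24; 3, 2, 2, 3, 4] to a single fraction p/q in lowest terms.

6049/249

Using pₖ = aₖpₖ₋₁ + pₖ₋₂ and qₖ = aₖqₖ₋₁ + qₖ₋₂:
  k=0: a=24, p=24, q=1
  k=1: a=3, p=73, q=3
  k=2: a=2, p=170, q=7
  k=3: a=2, p=413, q=17
  k=4: a=3, p=1409, q=58
  k=5: a=4, p=6049, q=249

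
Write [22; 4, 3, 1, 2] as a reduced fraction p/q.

Using pₖ = aₖpₖ₋₁ + pₖ₋₂ and qₖ = aₖqₖ₋₁ + qₖ₋₂:
  k=0: a=22, p=22, q=1
  k=1: a=4, p=89, q=4
  k=2: a=3, p=289, q=13
  k=3: a=1, p=378, q=17
  k=4: a=2, p=1045, q=47

1045/47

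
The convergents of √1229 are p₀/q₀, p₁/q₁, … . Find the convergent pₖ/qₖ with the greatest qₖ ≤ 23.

√1229 = [35; 17, 1, 1, 17, 70, …] (period length 5).
Convergents:
  p_0/q_0 = 35/1
  p_1/q_1 = 596/17
  p_2/q_2 = 631/18
  p_3/q_3 = 1227/35
q_2 = 18 ≤ 23 < 35 = q_3, so the answer is 631/18.

631/18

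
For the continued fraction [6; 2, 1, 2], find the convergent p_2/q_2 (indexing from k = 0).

Using pₖ = aₖpₖ₋₁ + pₖ₋₂, qₖ = aₖqₖ₋₁ + qₖ₋₂ (with p₋₁=1, p₋₂=0, q₋₁=0, q₋₂=1):
  k=0: a=6, p=6, q=1
  k=1: a=2, p=13, q=2
  k=2: a=1, p=19, q=3

19/3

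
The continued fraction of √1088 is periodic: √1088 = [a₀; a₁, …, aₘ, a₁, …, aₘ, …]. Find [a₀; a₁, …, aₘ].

a₀ = ⌊√1088⌋ = 32.
With m₀=0, d₀=1 and mₖ₊₁ = dₖaₖ − mₖ, dₖ₊₁ = (n − mₖ₊₁²)/dₖ, aₖ₊₁ = ⌊(a₀+mₖ₊₁)/dₖ₊₁⌋:
  k=1: m=32, d=64, a=1
  k=2: m=32, d=1, a=64
d=1 and a=2a₀=64 at k=2, so the next step gives (m, d) = (32, 64) again — its k=1 value — and the period has length 2.

[32; 1, 64]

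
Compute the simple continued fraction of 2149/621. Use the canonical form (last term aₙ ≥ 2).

[3; 2, 5, 1, 5, 8]

2149 = 3·621 + 286
621 = 2·286 + 49
286 = 5·49 + 41
49 = 1·41 + 8
41 = 5·8 + 1
8 = 8·1 + 0  (stop)
So 2149/621 = [3; 2, 5, 1, 5, 8].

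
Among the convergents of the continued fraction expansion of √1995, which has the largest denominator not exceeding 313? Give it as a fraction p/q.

√1995 = [44; 1, 1, 1, 88, …] (period length 4).
Convergents:
  p_0/q_0 = 44/1
  p_1/q_1 = 45/1
  p_2/q_2 = 89/2
  p_3/q_3 = 134/3
  p_4/q_4 = 11881/266
  p_5/q_5 = 12015/269
  p_6/q_6 = 23896/535
q_5 = 269 ≤ 313 < 535 = q_6, so the answer is 12015/269.

12015/269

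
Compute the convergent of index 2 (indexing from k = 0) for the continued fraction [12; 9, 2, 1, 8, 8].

230/19

Using pₖ = aₖpₖ₋₁ + pₖ₋₂, qₖ = aₖqₖ₋₁ + qₖ₋₂ (with p₋₁=1, p₋₂=0, q₋₁=0, q₋₂=1):
  k=0: a=12, p=12, q=1
  k=1: a=9, p=109, q=9
  k=2: a=2, p=230, q=19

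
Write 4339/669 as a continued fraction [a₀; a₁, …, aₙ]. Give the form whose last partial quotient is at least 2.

[6; 2, 17, 9, 2]

4339 = 6×669 + 325
669 = 2×325 + 19
325 = 17×19 + 2
19 = 9×2 + 1
2 = 2×1 + 0  (stop)
So 4339/669 = [6; 2, 17, 9, 2].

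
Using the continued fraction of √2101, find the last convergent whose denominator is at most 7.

275/6

√2101 = [45; 1, 5, 8, 5, 1, 90, …] (period length 6).
Convergents:
  p_0/q_0 = 45/1
  p_1/q_1 = 46/1
  p_2/q_2 = 275/6
  p_3/q_3 = 2246/49
q_2 = 6 ≤ 7 < 49 = q_3, so the answer is 275/6.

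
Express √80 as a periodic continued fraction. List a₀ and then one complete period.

[8; 1, 16]

a₀ = ⌊√80⌋ = 8.
With m₀=0, d₀=1 and mₖ₊₁ = dₖaₖ − mₖ, dₖ₊₁ = (n − mₖ₊₁²)/dₖ, aₖ₊₁ = ⌊(a₀+mₖ₊₁)/dₖ₊₁⌋:
  k=1: m=8, d=16, a=1
  k=2: m=8, d=1, a=16
d=1 and a=2a₀=16 at k=2, so the next step gives (m, d) = (8, 16) again — its k=1 value — and the period has length 2.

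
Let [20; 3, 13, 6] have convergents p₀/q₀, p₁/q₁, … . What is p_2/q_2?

813/40

Using pₖ = aₖpₖ₋₁ + pₖ₋₂, qₖ = aₖqₖ₋₁ + qₖ₋₂ (with p₋₁=1, p₋₂=0, q₋₁=0, q₋₂=1):
  k=0: a=20, p=20, q=1
  k=1: a=3, p=61, q=3
  k=2: a=13, p=813, q=40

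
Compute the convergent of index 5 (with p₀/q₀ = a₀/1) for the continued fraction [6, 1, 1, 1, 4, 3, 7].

Using pₖ = aₖpₖ₋₁ + pₖ₋₂, qₖ = aₖqₖ₋₁ + qₖ₋₂ (with p₋₁=1, p₋₂=0, q₋₁=0, q₋₂=1):
  k=0: a=6, p=6, q=1
  k=1: a=1, p=7, q=1
  k=2: a=1, p=13, q=2
  k=3: a=1, p=20, q=3
  k=4: a=4, p=93, q=14
  k=5: a=3, p=299, q=45

299/45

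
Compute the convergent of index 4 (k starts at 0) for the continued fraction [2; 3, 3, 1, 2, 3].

Using pₖ = aₖpₖ₋₁ + pₖ₋₂, qₖ = aₖqₖ₋₁ + qₖ₋₂ (with p₋₁=1, p₋₂=0, q₋₁=0, q₋₂=1):
  k=0: a=2, p=2, q=1
  k=1: a=3, p=7, q=3
  k=2: a=3, p=23, q=10
  k=3: a=1, p=30, q=13
  k=4: a=2, p=83, q=36

83/36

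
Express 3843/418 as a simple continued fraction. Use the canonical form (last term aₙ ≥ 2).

3843 = 9*418 + 81
418 = 5*81 + 13
81 = 6*13 + 3
13 = 4*3 + 1
3 = 3*1 + 0  (stop)
So 3843/418 = [9; 5, 6, 4, 3].

[9; 5, 6, 4, 3]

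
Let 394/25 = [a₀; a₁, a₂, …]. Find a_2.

3

394 = 15·25 + 19   →  a_0 = 15
25 = 1·19 + 6   →  a_1 = 1
19 = 3·6 + 1   →  a_2 = 3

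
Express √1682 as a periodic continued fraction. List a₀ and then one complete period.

a₀ = ⌊√1682⌋ = 41.
With m₀=0, d₀=1 and mₖ₊₁ = dₖaₖ − mₖ, dₖ₊₁ = (n − mₖ₊₁²)/dₖ, aₖ₊₁ = ⌊(a₀+mₖ₊₁)/dₖ₊₁⌋:
  k=1: m=41, d=1, a=82
d=1 and a=2a₀=82 at k=1, so the next step gives (m, d) = (41, 1) again — its k=1 value — and the period has length 1.

[41; 82]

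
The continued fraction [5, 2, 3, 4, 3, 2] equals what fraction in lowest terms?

Using pₖ = aₖpₖ₋₁ + pₖ₋₂ and qₖ = aₖqₖ₋₁ + qₖ₋₂:
  k=0: a=5, p=5, q=1
  k=1: a=2, p=11, q=2
  k=2: a=3, p=38, q=7
  k=3: a=4, p=163, q=30
  k=4: a=3, p=527, q=97
  k=5: a=2, p=1217, q=224

1217/224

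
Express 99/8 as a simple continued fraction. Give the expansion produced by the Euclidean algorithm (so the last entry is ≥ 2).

99 = 12×8 + 3
8 = 2×3 + 2
3 = 1×2 + 1
2 = 2×1 + 0  (stop)
So 99/8 = [12; 2, 1, 2].

[12; 2, 1, 2]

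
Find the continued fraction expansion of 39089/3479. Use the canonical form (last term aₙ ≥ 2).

[11; 4, 4, 8, 3, 2, 3]

39089 = 11·3479 + 820
3479 = 4·820 + 199
820 = 4·199 + 24
199 = 8·24 + 7
24 = 3·7 + 3
7 = 2·3 + 1
3 = 3·1 + 0  (stop)
So 39089/3479 = [11; 4, 4, 8, 3, 2, 3].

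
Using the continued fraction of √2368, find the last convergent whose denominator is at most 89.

√2368 = [48; 1, 1, 1, 23, 1, 1, 1, 96, …] (period length 8).
Convergents:
  p_0/q_0 = 48/1
  p_1/q_1 = 49/1
  p_2/q_2 = 97/2
  p_3/q_3 = 146/3
  p_4/q_4 = 3455/71
  p_5/q_5 = 3601/74
  p_6/q_6 = 7056/145
q_5 = 74 ≤ 89 < 145 = q_6, so the answer is 3601/74.

3601/74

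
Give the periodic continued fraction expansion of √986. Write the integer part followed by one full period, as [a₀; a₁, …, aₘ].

[31; 2, 2, 62]

a₀ = ⌊√986⌋ = 31.
With m₀=0, d₀=1 and mₖ₊₁ = dₖaₖ − mₖ, dₖ₊₁ = (n − mₖ₊₁²)/dₖ, aₖ₊₁ = ⌊(a₀+mₖ₊₁)/dₖ₊₁⌋:
  k=1: m=31, d=25, a=2
  k=2: m=19, d=25, a=2
  k=3: m=31, d=1, a=62
d=1 and a=2a₀=62 at k=3, so the next step gives (m, d) = (31, 25) again — its k=1 value — and the period has length 3.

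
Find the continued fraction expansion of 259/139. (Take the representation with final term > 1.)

[1; 1, 6, 3, 6]

259 = 1*139 + 120
139 = 1*120 + 19
120 = 6*19 + 6
19 = 3*6 + 1
6 = 6*1 + 0  (stop)
So 259/139 = [1; 1, 6, 3, 6].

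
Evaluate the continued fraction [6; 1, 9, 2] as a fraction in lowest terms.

Using pₖ = aₖpₖ₋₁ + pₖ₋₂ and qₖ = aₖqₖ₋₁ + qₖ₋₂:
  k=0: a=6, p=6, q=1
  k=1: a=1, p=7, q=1
  k=2: a=9, p=69, q=10
  k=3: a=2, p=145, q=21

145/21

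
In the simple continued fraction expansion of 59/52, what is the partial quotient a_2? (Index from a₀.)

59 = 1·52 + 7   →  a_0 = 1
52 = 7·7 + 3   →  a_1 = 7
7 = 2·3 + 1   →  a_2 = 2

2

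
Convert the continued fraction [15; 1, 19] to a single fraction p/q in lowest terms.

319/20

Fold from the inside: start with 19/1.
  1 + 1/19 = 20/19
  15 + 19/20 = 319/20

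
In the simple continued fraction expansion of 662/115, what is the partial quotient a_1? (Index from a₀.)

662 = 5·115 + 87   →  a_0 = 5
115 = 1·87 + 28   →  a_1 = 1

1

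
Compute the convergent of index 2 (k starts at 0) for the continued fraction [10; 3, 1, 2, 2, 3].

Using pₖ = aₖpₖ₋₁ + pₖ₋₂, qₖ = aₖqₖ₋₁ + qₖ₋₂ (with p₋₁=1, p₋₂=0, q₋₁=0, q₋₂=1):
  k=0: a=10, p=10, q=1
  k=1: a=3, p=31, q=3
  k=2: a=1, p=41, q=4

41/4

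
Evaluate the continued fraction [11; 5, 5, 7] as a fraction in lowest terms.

Fold from the inside: start with 7/1.
  5 + 1/7 = 36/7
  5 + 7/36 = 187/36
  11 + 36/187 = 2093/187

2093/187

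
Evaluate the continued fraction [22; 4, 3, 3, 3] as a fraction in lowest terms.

3157/142

Fold from the inside: start with 3/1.
  3 + 1/3 = 10/3
  3 + 3/10 = 33/10
  4 + 10/33 = 142/33
  22 + 33/142 = 3157/142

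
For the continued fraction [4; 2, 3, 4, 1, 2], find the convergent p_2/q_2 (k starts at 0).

31/7

Using pₖ = aₖpₖ₋₁ + pₖ₋₂, qₖ = aₖqₖ₋₁ + qₖ₋₂ (with p₋₁=1, p₋₂=0, q₋₁=0, q₋₂=1):
  k=0: a=4, p=4, q=1
  k=1: a=2, p=9, q=2
  k=2: a=3, p=31, q=7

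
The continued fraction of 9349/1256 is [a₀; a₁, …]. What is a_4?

9349 = 7·1256 + 557   →  a_0 = 7
1256 = 2·557 + 142   →  a_1 = 2
557 = 3·142 + 131   →  a_2 = 3
142 = 1·131 + 11   →  a_3 = 1
131 = 11·11 + 10   →  a_4 = 11

11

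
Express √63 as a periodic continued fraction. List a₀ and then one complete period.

[7; 1, 14]

a₀ = ⌊√63⌋ = 7.
With m₀=0, d₀=1 and mₖ₊₁ = dₖaₖ − mₖ, dₖ₊₁ = (n − mₖ₊₁²)/dₖ, aₖ₊₁ = ⌊(a₀+mₖ₊₁)/dₖ₊₁⌋:
  k=1: m=7, d=14, a=1
  k=2: m=7, d=1, a=14
d=1 and a=2a₀=14 at k=2, so the next step gives (m, d) = (7, 14) again — its k=1 value — and the period has length 2.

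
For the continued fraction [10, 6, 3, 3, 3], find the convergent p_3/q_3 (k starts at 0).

640/63

Using pₖ = aₖpₖ₋₁ + pₖ₋₂, qₖ = aₖqₖ₋₁ + qₖ₋₂ (with p₋₁=1, p₋₂=0, q₋₁=0, q₋₂=1):
  k=0: a=10, p=10, q=1
  k=1: a=6, p=61, q=6
  k=2: a=3, p=193, q=19
  k=3: a=3, p=640, q=63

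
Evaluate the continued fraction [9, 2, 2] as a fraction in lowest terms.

Fold from the inside: start with 2/1.
  2 + 1/2 = 5/2
  9 + 2/5 = 47/5

47/5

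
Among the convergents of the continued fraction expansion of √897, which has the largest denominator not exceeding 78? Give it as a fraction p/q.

599/20

√897 = [29; 1, 18, 1, 58, …] (period length 4).
Convergents:
  p_0/q_0 = 29/1
  p_1/q_1 = 30/1
  p_2/q_2 = 569/19
  p_3/q_3 = 599/20
  p_4/q_4 = 35311/1179
q_3 = 20 ≤ 78 < 1179 = q_4, so the answer is 599/20.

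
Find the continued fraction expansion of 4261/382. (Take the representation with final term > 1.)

4261 = 11*382 + 59
382 = 6*59 + 28
59 = 2*28 + 3
28 = 9*3 + 1
3 = 3*1 + 0  (stop)
So 4261/382 = [11; 6, 2, 9, 3].

[11; 6, 2, 9, 3]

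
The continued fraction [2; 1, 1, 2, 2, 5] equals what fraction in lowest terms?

168/65

Using pₖ = aₖpₖ₋₁ + pₖ₋₂ and qₖ = aₖqₖ₋₁ + qₖ₋₂:
  k=0: a=2, p=2, q=1
  k=1: a=1, p=3, q=1
  k=2: a=1, p=5, q=2
  k=3: a=2, p=13, q=5
  k=4: a=2, p=31, q=12
  k=5: a=5, p=168, q=65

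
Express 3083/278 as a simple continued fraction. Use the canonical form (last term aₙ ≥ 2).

3083 = 11·278 + 25
278 = 11·25 + 3
25 = 8·3 + 1
3 = 3·1 + 0  (stop)
So 3083/278 = [11; 11, 8, 3].

[11; 11, 8, 3]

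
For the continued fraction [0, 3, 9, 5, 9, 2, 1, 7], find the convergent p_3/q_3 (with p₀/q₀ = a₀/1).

46/143

Using pₖ = aₖpₖ₋₁ + pₖ₋₂, qₖ = aₖqₖ₋₁ + qₖ₋₂ (with p₋₁=1, p₋₂=0, q₋₁=0, q₋₂=1):
  k=0: a=0, p=0, q=1
  k=1: a=3, p=1, q=3
  k=2: a=9, p=9, q=28
  k=3: a=5, p=46, q=143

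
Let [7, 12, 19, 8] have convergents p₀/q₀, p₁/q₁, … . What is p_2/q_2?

1622/229

Using pₖ = aₖpₖ₋₁ + pₖ₋₂, qₖ = aₖqₖ₋₁ + qₖ₋₂ (with p₋₁=1, p₋₂=0, q₋₁=0, q₋₂=1):
  k=0: a=7, p=7, q=1
  k=1: a=12, p=85, q=12
  k=2: a=19, p=1622, q=229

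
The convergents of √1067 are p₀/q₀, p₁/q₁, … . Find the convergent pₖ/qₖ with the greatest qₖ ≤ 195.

√1067 = [32; 1, 1, 1, 64, …] (period length 4).
Convergents:
  p_0/q_0 = 32/1
  p_1/q_1 = 33/1
  p_2/q_2 = 65/2
  p_3/q_3 = 98/3
  p_4/q_4 = 6337/194
  p_5/q_5 = 6435/197
q_4 = 194 ≤ 195 < 197 = q_5, so the answer is 6337/194.

6337/194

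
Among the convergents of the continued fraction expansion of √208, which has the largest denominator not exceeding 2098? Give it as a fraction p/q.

18446/1279

√208 = [14; 2, 2, 1, 2, 2, 28, …] (period length 6).
Convergents:
  p_0/q_0 = 14/1
  p_1/q_1 = 29/2
  p_2/q_2 = 72/5
  p_3/q_3 = 101/7
  p_4/q_4 = 274/19
  p_5/q_5 = 649/45
  p_6/q_6 = 18446/1279
  p_7/q_7 = 37541/2603
q_6 = 1279 ≤ 2098 < 2603 = q_7, so the answer is 18446/1279.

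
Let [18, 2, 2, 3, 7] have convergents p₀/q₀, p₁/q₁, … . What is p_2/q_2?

92/5

Using pₖ = aₖpₖ₋₁ + pₖ₋₂, qₖ = aₖqₖ₋₁ + qₖ₋₂ (with p₋₁=1, p₋₂=0, q₋₁=0, q₋₂=1):
  k=0: a=18, p=18, q=1
  k=1: a=2, p=37, q=2
  k=2: a=2, p=92, q=5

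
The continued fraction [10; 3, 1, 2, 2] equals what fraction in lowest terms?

267/26

Fold from the inside: start with 2/1.
  2 + 1/2 = 5/2
  1 + 2/5 = 7/5
  3 + 5/7 = 26/7
  10 + 7/26 = 267/26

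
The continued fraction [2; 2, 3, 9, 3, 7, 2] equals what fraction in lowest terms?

Using pₖ = aₖpₖ₋₁ + pₖ₋₂ and qₖ = aₖqₖ₋₁ + qₖ₋₂:
  k=0: a=2, p=2, q=1
  k=1: a=2, p=5, q=2
  k=2: a=3, p=17, q=7
  k=3: a=9, p=158, q=65
  k=4: a=3, p=491, q=202
  k=5: a=7, p=3595, q=1479
  k=6: a=2, p=7681, q=3160

7681/3160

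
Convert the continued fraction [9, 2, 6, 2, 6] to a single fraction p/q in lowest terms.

Fold from the inside: start with 6/1.
  2 + 1/6 = 13/6
  6 + 6/13 = 84/13
  2 + 13/84 = 181/84
  9 + 84/181 = 1713/181

1713/181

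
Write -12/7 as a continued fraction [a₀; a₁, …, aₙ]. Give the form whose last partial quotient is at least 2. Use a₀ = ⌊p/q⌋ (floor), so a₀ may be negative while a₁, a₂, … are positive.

-12 = -2×7 + 2
7 = 3×2 + 1
2 = 2×1 + 0  (stop)
So -12/7 = [-2; 3, 2].

[-2; 3, 2]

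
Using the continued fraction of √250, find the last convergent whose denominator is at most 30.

√250 = [15; 1, 4, 3, 3, 4, 1, 30, …] (period length 7).
Convergents:
  p_0/q_0 = 15/1
  p_1/q_1 = 16/1
  p_2/q_2 = 79/5
  p_3/q_3 = 253/16
  p_4/q_4 = 838/53
q_3 = 16 ≤ 30 < 53 = q_4, so the answer is 253/16.

253/16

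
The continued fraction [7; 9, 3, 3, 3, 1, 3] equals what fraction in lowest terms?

10711/1507

Fold from the inside: start with 3/1.
  1 + 1/3 = 4/3
  3 + 3/4 = 15/4
  3 + 4/15 = 49/15
  3 + 15/49 = 162/49
  9 + 49/162 = 1507/162
  7 + 162/1507 = 10711/1507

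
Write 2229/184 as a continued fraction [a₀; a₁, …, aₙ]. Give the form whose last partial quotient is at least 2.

[12; 8, 1, 3, 5]

2229 = 12·184 + 21
184 = 8·21 + 16
21 = 1·16 + 5
16 = 3·5 + 1
5 = 5·1 + 0  (stop)
So 2229/184 = [12; 8, 1, 3, 5].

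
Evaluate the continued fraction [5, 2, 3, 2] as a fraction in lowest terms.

Fold from the inside: start with 2/1.
  3 + 1/2 = 7/2
  2 + 2/7 = 16/7
  5 + 7/16 = 87/16

87/16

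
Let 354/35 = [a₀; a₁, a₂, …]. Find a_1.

354 = 10·35 + 4   →  a_0 = 10
35 = 8·4 + 3   →  a_1 = 8

8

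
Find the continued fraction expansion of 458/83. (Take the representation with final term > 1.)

458 = 5*83 + 43
83 = 1*43 + 40
43 = 1*40 + 3
40 = 13*3 + 1
3 = 3*1 + 0  (stop)
So 458/83 = [5; 1, 1, 13, 3].

[5; 1, 1, 13, 3]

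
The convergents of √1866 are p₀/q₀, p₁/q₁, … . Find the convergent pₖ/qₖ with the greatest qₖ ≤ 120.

3067/71

√1866 = [43; 5, 14, 5, 86, …] (period length 4).
Convergents:
  p_0/q_0 = 43/1
  p_1/q_1 = 216/5
  p_2/q_2 = 3067/71
  p_3/q_3 = 15551/360
q_2 = 71 ≤ 120 < 360 = q_3, so the answer is 3067/71.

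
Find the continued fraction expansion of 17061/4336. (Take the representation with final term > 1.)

17061 = 3×4336 + 4053
4336 = 1×4053 + 283
4053 = 14×283 + 91
283 = 3×91 + 10
91 = 9×10 + 1
10 = 10×1 + 0  (stop)
So 17061/4336 = [3; 1, 14, 3, 9, 10].

[3; 1, 14, 3, 9, 10]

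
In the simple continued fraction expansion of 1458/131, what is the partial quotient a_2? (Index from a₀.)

1458 = 11·131 + 17   →  a_0 = 11
131 = 7·17 + 12   →  a_1 = 7
17 = 1·12 + 5   →  a_2 = 1

1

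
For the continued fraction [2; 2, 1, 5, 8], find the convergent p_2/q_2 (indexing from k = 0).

Using pₖ = aₖpₖ₋₁ + pₖ₋₂, qₖ = aₖqₖ₋₁ + qₖ₋₂ (with p₋₁=1, p₋₂=0, q₋₁=0, q₋₂=1):
  k=0: a=2, p=2, q=1
  k=1: a=2, p=5, q=2
  k=2: a=1, p=7, q=3

7/3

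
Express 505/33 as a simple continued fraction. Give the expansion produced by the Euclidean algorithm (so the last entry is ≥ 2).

505 = 15×33 + 10
33 = 3×10 + 3
10 = 3×3 + 1
3 = 3×1 + 0  (stop)
So 505/33 = [15; 3, 3, 3].

[15; 3, 3, 3]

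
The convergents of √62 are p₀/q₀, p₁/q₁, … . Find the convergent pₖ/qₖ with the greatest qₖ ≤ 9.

63/8

√62 = [7; 1, 6, 1, 14, …] (period length 4).
Convergents:
  p_0/q_0 = 7/1
  p_1/q_1 = 8/1
  p_2/q_2 = 55/7
  p_3/q_3 = 63/8
  p_4/q_4 = 937/119
q_3 = 8 ≤ 9 < 119 = q_4, so the answer is 63/8.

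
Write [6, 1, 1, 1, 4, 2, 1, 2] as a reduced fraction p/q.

804/121

Fold from the inside: start with 2/1.
  1 + 1/2 = 3/2
  2 + 2/3 = 8/3
  4 + 3/8 = 35/8
  1 + 8/35 = 43/35
  1 + 35/43 = 78/43
  1 + 43/78 = 121/78
  6 + 78/121 = 804/121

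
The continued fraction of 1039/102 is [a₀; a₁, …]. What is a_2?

2

1039 = 10·102 + 19   →  a_0 = 10
102 = 5·19 + 7   →  a_1 = 5
19 = 2·7 + 5   →  a_2 = 2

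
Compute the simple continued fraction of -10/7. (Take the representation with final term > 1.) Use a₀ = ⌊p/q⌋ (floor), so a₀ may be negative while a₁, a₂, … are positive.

-10 = -2·7 + 4
7 = 1·4 + 3
4 = 1·3 + 1
3 = 3·1 + 0  (stop)
So -10/7 = [-2; 1, 1, 3].

[-2; 1, 1, 3]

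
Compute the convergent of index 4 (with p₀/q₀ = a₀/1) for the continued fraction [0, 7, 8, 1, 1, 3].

Using pₖ = aₖpₖ₋₁ + pₖ₋₂, qₖ = aₖqₖ₋₁ + qₖ₋₂ (with p₋₁=1, p₋₂=0, q₋₁=0, q₋₂=1):
  k=0: a=0, p=0, q=1
  k=1: a=7, p=1, q=7
  k=2: a=8, p=8, q=57
  k=3: a=1, p=9, q=64
  k=4: a=1, p=17, q=121

17/121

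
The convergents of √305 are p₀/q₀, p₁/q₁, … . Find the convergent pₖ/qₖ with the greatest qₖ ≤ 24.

√305 = [17; 2, 6, 2, 34, …] (period length 4).
Convergents:
  p_0/q_0 = 17/1
  p_1/q_1 = 35/2
  p_2/q_2 = 227/13
  p_3/q_3 = 489/28
q_2 = 13 ≤ 24 < 28 = q_3, so the answer is 227/13.

227/13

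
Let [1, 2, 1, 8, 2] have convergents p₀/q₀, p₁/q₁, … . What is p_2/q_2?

Using pₖ = aₖpₖ₋₁ + pₖ₋₂, qₖ = aₖqₖ₋₁ + qₖ₋₂ (with p₋₁=1, p₋₂=0, q₋₁=0, q₋₂=1):
  k=0: a=1, p=1, q=1
  k=1: a=2, p=3, q=2
  k=2: a=1, p=4, q=3

4/3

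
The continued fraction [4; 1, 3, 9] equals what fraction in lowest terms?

176/37

Fold from the inside: start with 9/1.
  3 + 1/9 = 28/9
  1 + 9/28 = 37/28
  4 + 28/37 = 176/37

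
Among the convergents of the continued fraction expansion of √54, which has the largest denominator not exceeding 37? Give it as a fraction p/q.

√54 = [7; 2, 1, 6, 1, 2, 14, …] (period length 6).
Convergents:
  p_0/q_0 = 7/1
  p_1/q_1 = 15/2
  p_2/q_2 = 22/3
  p_3/q_3 = 147/20
  p_4/q_4 = 169/23
  p_5/q_5 = 485/66
q_4 = 23 ≤ 37 < 66 = q_5, so the answer is 169/23.

169/23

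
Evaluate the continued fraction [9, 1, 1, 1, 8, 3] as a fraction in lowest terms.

Using pₖ = aₖpₖ₋₁ + pₖ₋₂ and qₖ = aₖqₖ₋₁ + qₖ₋₂:
  k=0: a=9, p=9, q=1
  k=1: a=1, p=10, q=1
  k=2: a=1, p=19, q=2
  k=3: a=1, p=29, q=3
  k=4: a=8, p=251, q=26
  k=5: a=3, p=782, q=81

782/81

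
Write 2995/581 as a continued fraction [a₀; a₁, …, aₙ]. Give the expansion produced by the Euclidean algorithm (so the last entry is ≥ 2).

2995 = 5*581 + 90
581 = 6*90 + 41
90 = 2*41 + 8
41 = 5*8 + 1
8 = 8*1 + 0  (stop)
So 2995/581 = [5; 6, 2, 5, 8].

[5; 6, 2, 5, 8]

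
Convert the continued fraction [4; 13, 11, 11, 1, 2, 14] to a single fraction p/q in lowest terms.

Fold from the inside: start with 14/1.
  2 + 1/14 = 29/14
  1 + 14/29 = 43/29
  11 + 29/43 = 502/43
  11 + 43/502 = 5565/502
  13 + 502/5565 = 72847/5565
  4 + 5565/72847 = 296953/72847

296953/72847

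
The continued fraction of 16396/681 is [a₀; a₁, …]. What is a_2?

16396 = 24·681 + 52   →  a_0 = 24
681 = 13·52 + 5   →  a_1 = 13
52 = 10·5 + 2   →  a_2 = 10

10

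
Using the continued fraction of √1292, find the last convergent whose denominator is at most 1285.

45901/1277

√1292 = [35; 1, 16, 1, 70, …] (period length 4).
Convergents:
  p_0/q_0 = 35/1
  p_1/q_1 = 36/1
  p_2/q_2 = 611/17
  p_3/q_3 = 647/18
  p_4/q_4 = 45901/1277
  p_5/q_5 = 46548/1295
q_4 = 1277 ≤ 1285 < 1295 = q_5, so the answer is 45901/1277.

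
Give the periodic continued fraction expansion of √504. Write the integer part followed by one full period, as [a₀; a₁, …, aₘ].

[22; 2, 4, 2, 44]

a₀ = ⌊√504⌋ = 22.
With m₀=0, d₀=1 and mₖ₊₁ = dₖaₖ − mₖ, dₖ₊₁ = (n − mₖ₊₁²)/dₖ, aₖ₊₁ = ⌊(a₀+mₖ₊₁)/dₖ₊₁⌋:
  k=1: m=22, d=20, a=2
  k=2: m=18, d=9, a=4
  k=3: m=18, d=20, a=2
  k=4: m=22, d=1, a=44
d=1 and a=2a₀=44 at k=4, so the next step gives (m, d) = (22, 20) again — its k=1 value — and the period has length 4.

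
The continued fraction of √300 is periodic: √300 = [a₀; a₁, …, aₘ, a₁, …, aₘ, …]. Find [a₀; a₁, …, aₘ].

[17; 3, 8, 3, 34]

a₀ = ⌊√300⌋ = 17.
With m₀=0, d₀=1 and mₖ₊₁ = dₖaₖ − mₖ, dₖ₊₁ = (n − mₖ₊₁²)/dₖ, aₖ₊₁ = ⌊(a₀+mₖ₊₁)/dₖ₊₁⌋:
  k=1: m=17, d=11, a=3
  k=2: m=16, d=4, a=8
  k=3: m=16, d=11, a=3
  k=4: m=17, d=1, a=34
d=1 and a=2a₀=34 at k=4, so the next step gives (m, d) = (17, 11) again — its k=1 value — and the period has length 4.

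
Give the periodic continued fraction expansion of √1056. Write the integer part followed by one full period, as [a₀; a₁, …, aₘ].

[32; 2, 64]

a₀ = ⌊√1056⌋ = 32.
With m₀=0, d₀=1 and mₖ₊₁ = dₖaₖ − mₖ, dₖ₊₁ = (n − mₖ₊₁²)/dₖ, aₖ₊₁ = ⌊(a₀+mₖ₊₁)/dₖ₊₁⌋:
  k=1: m=32, d=32, a=2
  k=2: m=32, d=1, a=64
d=1 and a=2a₀=64 at k=2, so the next step gives (m, d) = (32, 32) again — its k=1 value — and the period has length 2.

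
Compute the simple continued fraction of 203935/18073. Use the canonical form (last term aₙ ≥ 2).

203935 = 11·18073 + 5132
18073 = 3·5132 + 2677
5132 = 1·2677 + 2455
2677 = 1·2455 + 222
2455 = 11·222 + 13
222 = 17·13 + 1
13 = 13·1 + 0  (stop)
So 203935/18073 = [11; 3, 1, 1, 11, 17, 13].

[11; 3, 1, 1, 11, 17, 13]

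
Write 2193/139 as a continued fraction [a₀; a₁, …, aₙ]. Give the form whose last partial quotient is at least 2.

[15; 1, 3, 2, 15]

2193 = 15*139 + 108
139 = 1*108 + 31
108 = 3*31 + 15
31 = 2*15 + 1
15 = 15*1 + 0  (stop)
So 2193/139 = [15; 1, 3, 2, 15].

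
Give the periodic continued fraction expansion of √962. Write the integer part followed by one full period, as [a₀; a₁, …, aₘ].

[31; 62]

a₀ = ⌊√962⌋ = 31.
With m₀=0, d₀=1 and mₖ₊₁ = dₖaₖ − mₖ, dₖ₊₁ = (n − mₖ₊₁²)/dₖ, aₖ₊₁ = ⌊(a₀+mₖ₊₁)/dₖ₊₁⌋:
  k=1: m=31, d=1, a=62
d=1 and a=2a₀=62 at k=1, so the next step gives (m, d) = (31, 1) again — its k=1 value — and the period has length 1.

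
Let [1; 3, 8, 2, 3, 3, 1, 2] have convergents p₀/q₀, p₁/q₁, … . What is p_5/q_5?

799/605

Using pₖ = aₖpₖ₋₁ + pₖ₋₂, qₖ = aₖqₖ₋₁ + qₖ₋₂ (with p₋₁=1, p₋₂=0, q₋₁=0, q₋₂=1):
  k=0: a=1, p=1, q=1
  k=1: a=3, p=4, q=3
  k=2: a=8, p=33, q=25
  k=3: a=2, p=70, q=53
  k=4: a=3, p=243, q=184
  k=5: a=3, p=799, q=605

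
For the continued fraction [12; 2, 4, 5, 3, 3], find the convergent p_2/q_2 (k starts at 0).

Using pₖ = aₖpₖ₋₁ + pₖ₋₂, qₖ = aₖqₖ₋₁ + qₖ₋₂ (with p₋₁=1, p₋₂=0, q₋₁=0, q₋₂=1):
  k=0: a=12, p=12, q=1
  k=1: a=2, p=25, q=2
  k=2: a=4, p=112, q=9

112/9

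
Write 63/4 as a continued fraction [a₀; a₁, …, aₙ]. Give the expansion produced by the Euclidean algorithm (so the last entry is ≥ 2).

63 = 15×4 + 3
4 = 1×3 + 1
3 = 3×1 + 0  (stop)
So 63/4 = [15; 1, 3].

[15; 1, 3]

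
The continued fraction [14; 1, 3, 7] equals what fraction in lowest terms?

428/29

Fold from the inside: start with 7/1.
  3 + 1/7 = 22/7
  1 + 7/22 = 29/22
  14 + 22/29 = 428/29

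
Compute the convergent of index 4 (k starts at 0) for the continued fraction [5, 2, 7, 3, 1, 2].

Using pₖ = aₖpₖ₋₁ + pₖ₋₂, qₖ = aₖqₖ₋₁ + qₖ₋₂ (with p₋₁=1, p₋₂=0, q₋₁=0, q₋₂=1):
  k=0: a=5, p=5, q=1
  k=1: a=2, p=11, q=2
  k=2: a=7, p=82, q=15
  k=3: a=3, p=257, q=47
  k=4: a=1, p=339, q=62

339/62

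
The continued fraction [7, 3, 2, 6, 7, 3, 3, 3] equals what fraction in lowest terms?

Using pₖ = aₖpₖ₋₁ + pₖ₋₂ and qₖ = aₖqₖ₋₁ + qₖ₋₂:
  k=0: a=7, p=7, q=1
  k=1: a=3, p=22, q=3
  k=2: a=2, p=51, q=7
  k=3: a=6, p=328, q=45
  k=4: a=7, p=2347, q=322
  k=5: a=3, p=7369, q=1011
  k=6: a=3, p=24454, q=3355
  k=7: a=3, p=80731, q=11076

80731/11076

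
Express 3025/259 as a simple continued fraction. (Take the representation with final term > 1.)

[11; 1, 2, 8, 3, 3]

3025 = 11·259 + 176
259 = 1·176 + 83
176 = 2·83 + 10
83 = 8·10 + 3
10 = 3·3 + 1
3 = 3·1 + 0  (stop)
So 3025/259 = [11; 1, 2, 8, 3, 3].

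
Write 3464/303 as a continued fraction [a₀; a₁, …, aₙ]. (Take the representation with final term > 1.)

[11; 2, 3, 5, 8]

3464 = 11×303 + 131
303 = 2×131 + 41
131 = 3×41 + 8
41 = 5×8 + 1
8 = 8×1 + 0  (stop)
So 3464/303 = [11; 2, 3, 5, 8].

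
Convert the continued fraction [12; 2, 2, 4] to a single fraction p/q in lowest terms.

273/22

Fold from the inside: start with 4/1.
  2 + 1/4 = 9/4
  2 + 4/9 = 22/9
  12 + 9/22 = 273/22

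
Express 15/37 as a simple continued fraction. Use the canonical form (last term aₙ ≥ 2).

15 = 0×37 + 15
37 = 2×15 + 7
15 = 2×7 + 1
7 = 7×1 + 0  (stop)
So 15/37 = [0; 2, 2, 7].

[0; 2, 2, 7]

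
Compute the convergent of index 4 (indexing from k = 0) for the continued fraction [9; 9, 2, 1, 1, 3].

428/47

Using pₖ = aₖpₖ₋₁ + pₖ₋₂, qₖ = aₖqₖ₋₁ + qₖ₋₂ (with p₋₁=1, p₋₂=0, q₋₁=0, q₋₂=1):
  k=0: a=9, p=9, q=1
  k=1: a=9, p=82, q=9
  k=2: a=2, p=173, q=19
  k=3: a=1, p=255, q=28
  k=4: a=1, p=428, q=47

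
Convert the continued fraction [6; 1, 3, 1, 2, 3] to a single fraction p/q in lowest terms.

319/47

Using pₖ = aₖpₖ₋₁ + pₖ₋₂ and qₖ = aₖqₖ₋₁ + qₖ₋₂:
  k=0: a=6, p=6, q=1
  k=1: a=1, p=7, q=1
  k=2: a=3, p=27, q=4
  k=3: a=1, p=34, q=5
  k=4: a=2, p=95, q=14
  k=5: a=3, p=319, q=47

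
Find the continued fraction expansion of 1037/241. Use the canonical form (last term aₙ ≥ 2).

1037 = 4*241 + 73
241 = 3*73 + 22
73 = 3*22 + 7
22 = 3*7 + 1
7 = 7*1 + 0  (stop)
So 1037/241 = [4; 3, 3, 3, 7].

[4; 3, 3, 3, 7]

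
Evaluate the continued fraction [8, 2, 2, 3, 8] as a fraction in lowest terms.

1186/141

Fold from the inside: start with 8/1.
  3 + 1/8 = 25/8
  2 + 8/25 = 58/25
  2 + 25/58 = 141/58
  8 + 58/141 = 1186/141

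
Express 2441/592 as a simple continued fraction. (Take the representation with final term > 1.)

2441 = 4*592 + 73
592 = 8*73 + 8
73 = 9*8 + 1
8 = 8*1 + 0  (stop)
So 2441/592 = [4; 8, 9, 8].

[4; 8, 9, 8]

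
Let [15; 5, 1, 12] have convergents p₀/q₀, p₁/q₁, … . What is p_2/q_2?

91/6

Using pₖ = aₖpₖ₋₁ + pₖ₋₂, qₖ = aₖqₖ₋₁ + qₖ₋₂ (with p₋₁=1, p₋₂=0, q₋₁=0, q₋₂=1):
  k=0: a=15, p=15, q=1
  k=1: a=5, p=76, q=5
  k=2: a=1, p=91, q=6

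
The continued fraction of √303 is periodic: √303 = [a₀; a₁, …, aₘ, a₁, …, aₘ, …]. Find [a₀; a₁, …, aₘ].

a₀ = ⌊√303⌋ = 17.
With m₀=0, d₀=1 and mₖ₊₁ = dₖaₖ − mₖ, dₖ₊₁ = (n − mₖ₊₁²)/dₖ, aₖ₊₁ = ⌊(a₀+mₖ₊₁)/dₖ₊₁⌋:
  k=1: m=17, d=14, a=2
  k=2: m=11, d=13, a=2
  k=3: m=15, d=6, a=5
  k=4: m=15, d=13, a=2
  k=5: m=11, d=14, a=2
  k=6: m=17, d=1, a=34
d=1 and a=2a₀=34 at k=6, so the next step gives (m, d) = (17, 14) again — its k=1 value — and the period has length 6.

[17; 2, 2, 5, 2, 2, 34]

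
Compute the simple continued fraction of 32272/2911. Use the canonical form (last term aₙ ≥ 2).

32272 = 11·2911 + 251
2911 = 11·251 + 150
251 = 1·150 + 101
150 = 1·101 + 49
101 = 2·49 + 3
49 = 16·3 + 1
3 = 3·1 + 0  (stop)
So 32272/2911 = [11; 11, 1, 1, 2, 16, 3].

[11; 11, 1, 1, 2, 16, 3]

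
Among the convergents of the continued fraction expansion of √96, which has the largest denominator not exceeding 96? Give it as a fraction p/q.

921/94

√96 = [9; 1, 3, 1, 18, …] (period length 4).
Convergents:
  p_0/q_0 = 9/1
  p_1/q_1 = 10/1
  p_2/q_2 = 39/4
  p_3/q_3 = 49/5
  p_4/q_4 = 921/94
  p_5/q_5 = 970/99
q_4 = 94 ≤ 96 < 99 = q_5, so the answer is 921/94.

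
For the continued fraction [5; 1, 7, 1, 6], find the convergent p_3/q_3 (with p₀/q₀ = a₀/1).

Using pₖ = aₖpₖ₋₁ + pₖ₋₂, qₖ = aₖqₖ₋₁ + qₖ₋₂ (with p₋₁=1, p₋₂=0, q₋₁=0, q₋₂=1):
  k=0: a=5, p=5, q=1
  k=1: a=1, p=6, q=1
  k=2: a=7, p=47, q=8
  k=3: a=1, p=53, q=9

53/9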